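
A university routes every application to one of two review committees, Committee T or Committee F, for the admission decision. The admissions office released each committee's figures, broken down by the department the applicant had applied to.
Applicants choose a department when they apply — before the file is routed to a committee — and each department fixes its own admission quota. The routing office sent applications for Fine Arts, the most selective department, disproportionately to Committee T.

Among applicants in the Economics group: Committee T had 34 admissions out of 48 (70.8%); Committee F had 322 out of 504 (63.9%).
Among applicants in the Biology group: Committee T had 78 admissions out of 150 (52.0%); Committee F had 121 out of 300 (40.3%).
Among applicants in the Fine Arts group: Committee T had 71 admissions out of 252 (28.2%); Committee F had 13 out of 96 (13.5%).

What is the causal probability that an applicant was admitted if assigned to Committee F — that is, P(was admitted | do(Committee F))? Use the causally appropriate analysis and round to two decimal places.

Department is set before the review committee has any effect — it is not caused by the review committee — and it independently drives the outcome. That makes it a confounder, so the causal comparison is within department levels.
Standardising Committee F to the population department mix: 0.409·322/504 + 0.333·121/300 + 0.258·13/96 = 0.431.

0.43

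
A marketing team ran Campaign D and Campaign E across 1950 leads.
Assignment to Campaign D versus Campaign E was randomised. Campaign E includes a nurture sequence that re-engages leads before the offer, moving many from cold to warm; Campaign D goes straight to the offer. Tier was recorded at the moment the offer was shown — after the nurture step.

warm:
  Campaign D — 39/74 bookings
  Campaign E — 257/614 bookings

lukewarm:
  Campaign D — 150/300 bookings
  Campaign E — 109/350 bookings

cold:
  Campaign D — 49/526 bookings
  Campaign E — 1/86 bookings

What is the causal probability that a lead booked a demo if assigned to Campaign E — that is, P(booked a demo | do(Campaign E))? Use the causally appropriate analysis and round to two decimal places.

0.35

Within every engagement tier level Campaign D has the higher rate, yet pooled Campaign E does — Simpson's reversal.
Engagement tier is recorded after the campaign and is itself shifted by it — it sits on the causal path from campaign to outcome. Conditioning on a mediator would strip out part of the effect we want; the pooled comparison gives the total causal effect.
So P(outcome | do(Campaign E)) is just the pooled rate for Campaign E: 367/1050 = 0.350.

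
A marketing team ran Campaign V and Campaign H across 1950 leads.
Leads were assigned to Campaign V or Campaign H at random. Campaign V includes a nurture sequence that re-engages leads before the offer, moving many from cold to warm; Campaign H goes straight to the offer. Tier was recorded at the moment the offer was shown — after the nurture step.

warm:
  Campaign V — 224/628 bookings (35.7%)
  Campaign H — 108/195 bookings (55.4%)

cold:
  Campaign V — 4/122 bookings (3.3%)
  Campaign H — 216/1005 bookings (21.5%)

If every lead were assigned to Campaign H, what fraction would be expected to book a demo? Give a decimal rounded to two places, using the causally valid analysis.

0.27

Engagement tier is downstream of the campaign. One should not condition on a consequence of treatment, so the overall rates are the right comparison.
So P(outcome | do(Campaign H)) is just the pooled rate for Campaign H: 324/1200 = 0.270.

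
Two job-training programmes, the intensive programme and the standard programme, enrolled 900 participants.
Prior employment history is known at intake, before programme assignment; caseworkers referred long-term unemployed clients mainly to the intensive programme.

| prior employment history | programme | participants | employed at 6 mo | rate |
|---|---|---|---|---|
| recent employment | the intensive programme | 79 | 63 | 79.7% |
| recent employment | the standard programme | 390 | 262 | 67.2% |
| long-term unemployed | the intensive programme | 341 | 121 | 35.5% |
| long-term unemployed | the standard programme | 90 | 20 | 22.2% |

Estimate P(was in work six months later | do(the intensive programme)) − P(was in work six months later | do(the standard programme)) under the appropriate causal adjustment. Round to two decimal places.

Nothing the programme does changes prior employment history; the imbalance is an allocation artefact. With prior employment history also predicting the outcome, the pooled figure is confounded, and the within-stratum comparison is the causal one.
Adjusting over the population distribution of prior employment history: 0.521·(0.797−0.672) + 0.479·(0.355−0.222) = +0.129.

+0.13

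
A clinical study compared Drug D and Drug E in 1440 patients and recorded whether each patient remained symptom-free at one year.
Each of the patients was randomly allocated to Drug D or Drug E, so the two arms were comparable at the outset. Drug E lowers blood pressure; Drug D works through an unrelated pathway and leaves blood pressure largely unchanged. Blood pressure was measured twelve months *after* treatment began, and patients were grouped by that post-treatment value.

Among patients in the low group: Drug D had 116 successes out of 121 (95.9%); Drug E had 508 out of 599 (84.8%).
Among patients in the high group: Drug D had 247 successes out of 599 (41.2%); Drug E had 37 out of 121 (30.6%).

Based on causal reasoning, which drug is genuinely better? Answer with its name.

Blood pressure is downstream of the drug. One should not condition on a consequence of treatment, so the overall rates are the right comparison.
Pooled: Drug D 50.4% vs Drug E 75.7%; Drug E is higher overall.

Drug E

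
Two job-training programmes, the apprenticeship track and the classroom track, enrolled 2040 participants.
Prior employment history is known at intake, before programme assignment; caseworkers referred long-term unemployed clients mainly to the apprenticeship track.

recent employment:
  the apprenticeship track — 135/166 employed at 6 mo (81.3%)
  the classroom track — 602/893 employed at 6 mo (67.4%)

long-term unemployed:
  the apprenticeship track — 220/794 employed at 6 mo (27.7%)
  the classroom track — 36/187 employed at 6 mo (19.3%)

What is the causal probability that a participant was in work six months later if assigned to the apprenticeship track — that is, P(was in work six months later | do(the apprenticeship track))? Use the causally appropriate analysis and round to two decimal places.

The prior employment history-specific comparison favours the apprenticeship track throughout, but the pooled figures favour the classroom track. The question is whether to condition on prior employment history.
The imbalance in prior employment history arose from how participants were allocated, not from anything the programme did; and prior employment history independently affects the outcome. The pooled gap is confounded — condition on prior employment history.
Standardising the apprenticeship track to the population prior employment history mix: 0.519·135/166 + 0.481·220/794 = 0.555.

0.56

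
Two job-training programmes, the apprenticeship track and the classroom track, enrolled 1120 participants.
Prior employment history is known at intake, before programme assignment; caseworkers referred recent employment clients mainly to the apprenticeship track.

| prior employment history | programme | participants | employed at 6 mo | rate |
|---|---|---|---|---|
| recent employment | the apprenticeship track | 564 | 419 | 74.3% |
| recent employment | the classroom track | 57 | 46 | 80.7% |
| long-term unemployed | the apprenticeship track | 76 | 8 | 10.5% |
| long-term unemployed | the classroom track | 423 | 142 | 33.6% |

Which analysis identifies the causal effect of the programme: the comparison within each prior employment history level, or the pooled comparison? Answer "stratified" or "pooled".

stratified

Here prior employment history is a common cause — it drives both which programme a case falls under and the outcome. The crude comparison mixes populations; the stratum-specific rates are the causally relevant ones.
Within each level — recent employment: 74.3% vs 80.7%; long-term unemployed: 10.5% vs 33.6% — the classroom track is higher every time.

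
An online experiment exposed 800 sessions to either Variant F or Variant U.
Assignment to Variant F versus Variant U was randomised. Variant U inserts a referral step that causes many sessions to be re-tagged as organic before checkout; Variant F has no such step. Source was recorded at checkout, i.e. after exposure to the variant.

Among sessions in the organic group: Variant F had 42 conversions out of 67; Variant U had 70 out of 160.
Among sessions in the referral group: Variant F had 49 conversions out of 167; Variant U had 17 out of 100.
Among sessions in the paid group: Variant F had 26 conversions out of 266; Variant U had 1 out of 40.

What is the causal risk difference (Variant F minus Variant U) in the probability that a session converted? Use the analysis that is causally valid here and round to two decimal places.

-0.06

Within every traffic source level Variant F has the higher rate, yet pooled Variant U does — Simpson's reversal.
The distribution of traffic source is itself part of what the variant does — it is an intermediate outcome. Holding it fixed would remove that part of the effect; the total effect is the pooled difference.
The causal difference is the pooled difference: 0.234 − 0.293 = -0.059.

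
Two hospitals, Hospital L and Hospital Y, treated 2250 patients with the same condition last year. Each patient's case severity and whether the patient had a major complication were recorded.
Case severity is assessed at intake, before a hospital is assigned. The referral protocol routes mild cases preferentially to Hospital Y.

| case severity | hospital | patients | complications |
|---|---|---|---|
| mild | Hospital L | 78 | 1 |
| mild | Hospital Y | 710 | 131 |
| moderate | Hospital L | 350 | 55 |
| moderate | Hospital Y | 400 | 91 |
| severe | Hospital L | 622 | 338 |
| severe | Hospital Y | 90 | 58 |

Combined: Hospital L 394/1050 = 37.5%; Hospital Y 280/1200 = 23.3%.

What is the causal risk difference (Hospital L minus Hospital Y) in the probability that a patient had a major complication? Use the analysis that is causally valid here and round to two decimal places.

Case severity is set before the hospital has any effect — it is not caused by the hospital — and it independently drives the outcome. That makes it a confounder, so the causal comparison is within case severity levels.
Adjusting over the population distribution of case severity: 0.350·(0.013−0.185) + 0.333·(0.157−0.228) + 0.316·(0.543−0.644) = -0.116.

-0.12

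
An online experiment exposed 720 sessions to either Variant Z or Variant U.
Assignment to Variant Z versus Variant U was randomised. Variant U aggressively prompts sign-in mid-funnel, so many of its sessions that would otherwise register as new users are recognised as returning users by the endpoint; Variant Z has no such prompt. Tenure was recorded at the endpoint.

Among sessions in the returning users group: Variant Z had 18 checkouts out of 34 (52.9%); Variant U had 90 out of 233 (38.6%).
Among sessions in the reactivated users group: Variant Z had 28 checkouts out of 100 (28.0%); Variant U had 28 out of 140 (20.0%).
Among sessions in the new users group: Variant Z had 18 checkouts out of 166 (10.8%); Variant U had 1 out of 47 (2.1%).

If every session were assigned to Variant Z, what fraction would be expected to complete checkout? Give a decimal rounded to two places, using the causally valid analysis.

User tenure lies on the pathway variant → user tenure → outcome, so adjusting for it blocks the indirect effect. For the total causal effect of variant, use the unadjusted pooled rates.
So P(outcome | do(Variant Z)) is just the pooled rate for Variant Z: 64/300 = 0.213.

0.21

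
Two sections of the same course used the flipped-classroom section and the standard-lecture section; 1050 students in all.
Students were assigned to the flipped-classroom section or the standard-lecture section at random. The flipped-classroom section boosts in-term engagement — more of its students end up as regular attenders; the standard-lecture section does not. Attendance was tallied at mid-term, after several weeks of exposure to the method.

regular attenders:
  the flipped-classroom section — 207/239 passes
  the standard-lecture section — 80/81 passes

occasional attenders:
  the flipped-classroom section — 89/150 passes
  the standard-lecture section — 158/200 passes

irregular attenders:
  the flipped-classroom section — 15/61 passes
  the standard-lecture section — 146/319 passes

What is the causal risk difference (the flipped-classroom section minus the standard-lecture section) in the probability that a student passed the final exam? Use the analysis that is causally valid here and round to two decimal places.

Mid-term attendance is downstream of the teaching method. One should not condition on a consequence of treatment, so the overall rates are the right comparison.
The causal difference is the pooled difference: 0.691 − 0.640 = +0.051.

+0.05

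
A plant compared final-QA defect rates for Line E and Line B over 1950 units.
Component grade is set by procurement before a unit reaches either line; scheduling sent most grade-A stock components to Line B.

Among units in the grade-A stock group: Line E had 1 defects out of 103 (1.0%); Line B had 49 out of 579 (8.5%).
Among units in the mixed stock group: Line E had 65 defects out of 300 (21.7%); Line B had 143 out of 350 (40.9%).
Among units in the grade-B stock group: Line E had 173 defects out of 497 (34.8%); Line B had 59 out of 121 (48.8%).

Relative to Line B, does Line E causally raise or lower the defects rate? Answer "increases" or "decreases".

The component grade-specific comparison favours Line E throughout, but the pooled figures favour Line B. The question is whether to condition on component grade.
Since component grade is a pre-existing factor (not a product of the line) and it affects the outcome on its own, it is a confounder. The stratified rates, not the pooled rate, identify the causal effect.
Within each level — grade-A stock: 1.0% vs 8.5%; mixed stock: 21.7% vs 40.9%; grade-B stock: 34.8% vs 48.8% — Line E is lower every time.

decreases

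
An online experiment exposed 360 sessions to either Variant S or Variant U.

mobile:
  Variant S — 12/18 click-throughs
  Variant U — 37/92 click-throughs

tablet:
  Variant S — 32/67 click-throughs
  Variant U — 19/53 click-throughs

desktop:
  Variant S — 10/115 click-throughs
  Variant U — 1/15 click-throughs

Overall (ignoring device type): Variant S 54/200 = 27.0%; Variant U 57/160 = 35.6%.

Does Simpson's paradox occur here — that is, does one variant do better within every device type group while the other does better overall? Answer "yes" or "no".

Within each device type level (mobile 66.7% vs 40.2%; tablet 47.8% vs 35.8%; desktop 8.7% vs 6.7%), Variant S has the higher rate every time. Pooled: 27.0% vs 35.6% — Variant U has the higher rate overall. The two comparisons disagree.

yes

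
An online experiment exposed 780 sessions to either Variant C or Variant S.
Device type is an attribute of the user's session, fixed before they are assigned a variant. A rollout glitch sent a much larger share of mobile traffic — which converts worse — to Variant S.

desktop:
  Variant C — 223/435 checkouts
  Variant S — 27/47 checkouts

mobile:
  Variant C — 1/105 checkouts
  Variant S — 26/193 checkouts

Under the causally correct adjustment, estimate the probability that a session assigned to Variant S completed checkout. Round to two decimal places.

0.41

Nothing the variant does changes device type; the imbalance is an allocation artefact. With device type also predicting the outcome, the pooled figure is confounded, and the within-stratum comparison is the causal one.
Standardising Variant S to the population device type mix: 0.618·27/47 + 0.382·26/193 = 0.406.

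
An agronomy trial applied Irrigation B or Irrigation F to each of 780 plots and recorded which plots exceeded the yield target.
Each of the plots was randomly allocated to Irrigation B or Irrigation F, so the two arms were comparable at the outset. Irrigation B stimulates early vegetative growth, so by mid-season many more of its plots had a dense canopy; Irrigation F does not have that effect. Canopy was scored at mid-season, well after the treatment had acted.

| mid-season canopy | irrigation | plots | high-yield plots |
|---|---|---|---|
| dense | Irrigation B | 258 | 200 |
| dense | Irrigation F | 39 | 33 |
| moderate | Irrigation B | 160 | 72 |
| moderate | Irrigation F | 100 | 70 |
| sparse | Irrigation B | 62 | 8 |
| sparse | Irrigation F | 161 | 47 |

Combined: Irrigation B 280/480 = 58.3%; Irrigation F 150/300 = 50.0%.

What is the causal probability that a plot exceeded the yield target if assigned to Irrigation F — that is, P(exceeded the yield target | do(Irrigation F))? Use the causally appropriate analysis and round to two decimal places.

Mid-season canopy lies on the pathway irrigation → mid-season canopy → outcome, so adjusting for it blocks the indirect effect. For the total causal effect of irrigation, use the unadjusted pooled rates.
So P(outcome | do(Irrigation F)) is just the pooled rate for Irrigation F: 150/300 = 0.500.

0.50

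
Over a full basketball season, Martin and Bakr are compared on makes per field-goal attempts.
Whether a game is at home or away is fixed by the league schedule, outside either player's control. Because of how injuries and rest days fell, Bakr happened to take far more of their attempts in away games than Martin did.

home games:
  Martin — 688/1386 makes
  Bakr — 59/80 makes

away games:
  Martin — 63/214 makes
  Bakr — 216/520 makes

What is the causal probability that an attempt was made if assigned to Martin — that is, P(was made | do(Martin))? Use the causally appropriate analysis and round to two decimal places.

0.43

Within every game venue level Bakr has the higher rate, yet pooled Martin does — Simpson's reversal.
Nothing the player does changes game venue; the imbalance is an allocation artefact. With game venue also predicting the outcome, the pooled figure is confounded, and the within-stratum comparison is the causal one.
Standardising Martin to the population game venue mix: 0.666·688/1386 + 0.334·63/214 = 0.429.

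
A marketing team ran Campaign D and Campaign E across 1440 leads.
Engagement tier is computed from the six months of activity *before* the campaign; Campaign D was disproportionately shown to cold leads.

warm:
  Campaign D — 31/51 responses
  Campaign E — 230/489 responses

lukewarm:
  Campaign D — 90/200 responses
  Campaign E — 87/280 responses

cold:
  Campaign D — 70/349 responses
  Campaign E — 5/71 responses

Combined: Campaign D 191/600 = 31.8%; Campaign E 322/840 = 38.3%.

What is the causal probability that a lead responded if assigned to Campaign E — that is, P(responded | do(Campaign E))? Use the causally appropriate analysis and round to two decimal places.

0.30

Engagement tier satisfies the back-door criterion: it is not a descendant of the campaign, and it blocks the spurious path from campaign to outcome. Adjusting for it (i.e., using the within-engagement tier rates) gives the causal effect.
Standardising Campaign E to the population engagement tier mix: 0.375·230/489 + 0.333·87/280 + 0.292·5/71 = 0.300.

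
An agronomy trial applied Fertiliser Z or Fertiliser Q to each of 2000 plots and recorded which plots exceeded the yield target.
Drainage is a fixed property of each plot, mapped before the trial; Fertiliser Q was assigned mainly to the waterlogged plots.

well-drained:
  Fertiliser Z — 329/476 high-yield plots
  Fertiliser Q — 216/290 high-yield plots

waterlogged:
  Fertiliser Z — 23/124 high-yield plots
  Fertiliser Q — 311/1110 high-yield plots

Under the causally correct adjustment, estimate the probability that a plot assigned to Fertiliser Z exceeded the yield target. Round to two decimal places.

Here field drainage is a common cause — it drives both which fertiliser a case falls under and the outcome. The crude comparison mixes populations; the stratum-specific rates are the causally relevant ones.
Standardising Fertiliser Z to the population field drainage mix: 0.383·329/476 + 0.617·23/124 = 0.379.

0.38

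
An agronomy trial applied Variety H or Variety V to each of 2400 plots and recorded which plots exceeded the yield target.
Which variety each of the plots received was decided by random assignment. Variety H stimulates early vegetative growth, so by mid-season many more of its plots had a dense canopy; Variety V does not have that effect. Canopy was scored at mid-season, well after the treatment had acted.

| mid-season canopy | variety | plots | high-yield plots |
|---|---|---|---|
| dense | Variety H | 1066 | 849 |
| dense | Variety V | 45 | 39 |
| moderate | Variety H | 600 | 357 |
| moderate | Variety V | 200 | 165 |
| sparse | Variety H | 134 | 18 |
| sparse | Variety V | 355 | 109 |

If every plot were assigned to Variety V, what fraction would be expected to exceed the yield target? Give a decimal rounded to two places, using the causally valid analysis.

0.52

Mid-season canopy is recorded after the variety and is itself shifted by it — it sits on the causal path from variety to outcome. Conditioning on a mediator would strip out part of the effect we want; the pooled comparison gives the total causal effect.
So P(outcome | do(Variety V)) is just the pooled rate for Variety V: 313/600 = 0.522.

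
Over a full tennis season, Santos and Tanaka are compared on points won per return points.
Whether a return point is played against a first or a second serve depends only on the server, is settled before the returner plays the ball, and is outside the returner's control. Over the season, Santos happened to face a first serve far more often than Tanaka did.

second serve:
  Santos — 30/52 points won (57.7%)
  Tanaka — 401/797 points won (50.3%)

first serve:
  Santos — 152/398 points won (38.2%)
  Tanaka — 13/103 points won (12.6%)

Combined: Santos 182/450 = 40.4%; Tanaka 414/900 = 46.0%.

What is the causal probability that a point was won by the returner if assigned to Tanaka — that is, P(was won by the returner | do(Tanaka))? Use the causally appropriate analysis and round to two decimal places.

0.36

Santos is higher inside every serve type stratum but Tanaka is higher in aggregate. Whether to stratify depends on how serve type relates to the player.
Nothing the player does changes serve type; the imbalance is an allocation artefact. With serve type also predicting the outcome, the pooled figure is confounded, and the within-stratum comparison is the causal one.
Standardising Tanaka to the population serve type mix: 0.629·401/797 + 0.371·13/103 = 0.363.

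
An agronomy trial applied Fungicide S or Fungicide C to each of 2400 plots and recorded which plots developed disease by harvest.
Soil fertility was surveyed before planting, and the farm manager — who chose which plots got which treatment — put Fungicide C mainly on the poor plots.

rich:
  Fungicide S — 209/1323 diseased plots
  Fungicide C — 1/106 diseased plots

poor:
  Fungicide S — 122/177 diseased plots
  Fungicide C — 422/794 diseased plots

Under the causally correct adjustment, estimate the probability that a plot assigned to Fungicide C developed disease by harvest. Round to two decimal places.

0.22

Soil fertility satisfies the back-door criterion: it is not a descendant of the fungicide, and it blocks the spurious path from fungicide to outcome. Adjusting for it (i.e., using the within-soil fertility rates) gives the causal effect.
Standardising Fungicide C to the population soil fertility mix: 0.595·1/106 + 0.405·422/794 = 0.221.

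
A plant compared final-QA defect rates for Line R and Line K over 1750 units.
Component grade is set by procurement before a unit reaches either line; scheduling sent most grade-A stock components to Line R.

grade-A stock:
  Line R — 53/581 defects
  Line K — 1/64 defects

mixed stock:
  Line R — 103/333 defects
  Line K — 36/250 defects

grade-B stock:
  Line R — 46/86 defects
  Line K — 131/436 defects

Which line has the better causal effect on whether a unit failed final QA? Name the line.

Line K

The stratified and pooled comparisons disagree (Line K wins within each component grade; Line R wins overall), so the answer turns on the causal role of component grade.
Nothing the line does changes component grade; the imbalance is an allocation artefact. With component grade also predicting the outcome, the pooled figure is confounded, and the within-stratum comparison is the causal one.
Within each level — grade-A stock: 9.1% vs 1.6%; mixed stock: 30.9% vs 14.4%; grade-B stock: 53.5% vs 30.0% — Line K is lower every time.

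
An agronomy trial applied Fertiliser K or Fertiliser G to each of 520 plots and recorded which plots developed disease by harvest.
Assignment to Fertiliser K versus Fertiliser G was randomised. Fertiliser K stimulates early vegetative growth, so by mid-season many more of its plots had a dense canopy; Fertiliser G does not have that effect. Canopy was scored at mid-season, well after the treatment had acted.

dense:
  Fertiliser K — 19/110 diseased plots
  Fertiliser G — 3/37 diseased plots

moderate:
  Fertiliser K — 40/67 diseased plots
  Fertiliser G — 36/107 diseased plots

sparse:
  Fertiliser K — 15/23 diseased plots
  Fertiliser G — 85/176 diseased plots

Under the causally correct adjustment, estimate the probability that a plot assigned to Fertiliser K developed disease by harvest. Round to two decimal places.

0.37

Because the fertiliser influences mid-season canopy, mid-season canopy is a post-treatment mediator, not a confounder. Stratifying on it would bias the estimate; the causal effect is the crude pooled difference.
So P(outcome | do(Fertiliser K)) is just the pooled rate for Fertiliser K: 74/200 = 0.370.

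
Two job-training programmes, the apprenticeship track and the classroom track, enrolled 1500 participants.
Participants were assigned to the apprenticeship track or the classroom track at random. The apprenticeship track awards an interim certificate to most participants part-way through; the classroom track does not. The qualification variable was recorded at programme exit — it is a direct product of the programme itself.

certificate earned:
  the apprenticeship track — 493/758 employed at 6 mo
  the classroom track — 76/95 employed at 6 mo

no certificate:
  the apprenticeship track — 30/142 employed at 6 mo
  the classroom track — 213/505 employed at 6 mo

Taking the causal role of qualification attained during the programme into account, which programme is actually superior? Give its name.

The stratified and pooled comparisons disagree (the classroom track wins within each qualification attained during the programme; the apprenticeship track wins overall), so the answer turns on the causal role of qualification attained during the programme.
Stratifying would compare programmes among participants the programmes themselves sorted into qualification attained during the programme groups — a form of selection on an intermediate. The unconditioned pooled rates give the total causal effect.
Pooled: the apprenticeship track 58.1% vs the classroom track 48.2%; the apprenticeship track is higher overall.

the apprenticeship track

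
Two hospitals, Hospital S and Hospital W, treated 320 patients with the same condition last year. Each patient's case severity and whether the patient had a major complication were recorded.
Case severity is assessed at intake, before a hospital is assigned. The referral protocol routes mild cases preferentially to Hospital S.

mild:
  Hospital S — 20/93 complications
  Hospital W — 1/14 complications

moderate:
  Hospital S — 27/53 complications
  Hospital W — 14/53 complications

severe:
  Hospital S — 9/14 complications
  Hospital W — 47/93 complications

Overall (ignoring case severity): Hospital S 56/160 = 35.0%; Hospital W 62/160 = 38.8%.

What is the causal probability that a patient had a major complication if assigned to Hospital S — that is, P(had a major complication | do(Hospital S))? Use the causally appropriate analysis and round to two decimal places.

0.46

Within every case severity level Hospital W has the lower rate, yet pooled Hospital S does — Simpson's reversal.
Case severity satisfies the back-door criterion: it is not a descendant of the hospital, and it blocks the spurious path from hospital to outcome. Adjusting for it (i.e., using the within-case severity rates) gives the causal effect.
Standardising Hospital S to the population case severity mix: 0.334·20/93 + 0.331·27/53 + 0.334·9/14 = 0.456.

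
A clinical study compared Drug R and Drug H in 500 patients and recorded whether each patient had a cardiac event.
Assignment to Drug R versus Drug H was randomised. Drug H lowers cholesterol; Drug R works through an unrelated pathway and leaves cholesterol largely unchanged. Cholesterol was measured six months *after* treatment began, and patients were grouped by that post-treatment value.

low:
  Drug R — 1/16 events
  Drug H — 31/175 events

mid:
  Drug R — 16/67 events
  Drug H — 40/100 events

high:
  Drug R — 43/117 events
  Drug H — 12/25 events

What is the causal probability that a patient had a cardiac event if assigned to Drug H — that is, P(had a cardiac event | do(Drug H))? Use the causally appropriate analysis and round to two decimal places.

Cholesterol is recorded after the drug and is itself shifted by it — it sits on the causal path from drug to outcome. Conditioning on a mediator would strip out part of the effect we want; the pooled comparison gives the total causal effect.
So P(outcome | do(Drug H)) is just the pooled rate for Drug H: 83/300 = 0.277.

0.28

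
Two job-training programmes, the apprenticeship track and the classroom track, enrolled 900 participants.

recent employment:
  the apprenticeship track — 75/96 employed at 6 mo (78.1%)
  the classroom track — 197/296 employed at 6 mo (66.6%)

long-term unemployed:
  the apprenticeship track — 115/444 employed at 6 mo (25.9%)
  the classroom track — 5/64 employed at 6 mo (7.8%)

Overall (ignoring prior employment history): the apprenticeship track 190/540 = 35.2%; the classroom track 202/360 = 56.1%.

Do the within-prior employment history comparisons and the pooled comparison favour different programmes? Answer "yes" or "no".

Within each prior employment history level (recent employment 78.1% vs 66.6%; long-term unemployed 25.9% vs 7.8%), the apprenticeship track has the higher rate every time. Pooled: 35.2% vs 56.1% — the classroom track has the higher rate overall. The two comparisons disagree.

yes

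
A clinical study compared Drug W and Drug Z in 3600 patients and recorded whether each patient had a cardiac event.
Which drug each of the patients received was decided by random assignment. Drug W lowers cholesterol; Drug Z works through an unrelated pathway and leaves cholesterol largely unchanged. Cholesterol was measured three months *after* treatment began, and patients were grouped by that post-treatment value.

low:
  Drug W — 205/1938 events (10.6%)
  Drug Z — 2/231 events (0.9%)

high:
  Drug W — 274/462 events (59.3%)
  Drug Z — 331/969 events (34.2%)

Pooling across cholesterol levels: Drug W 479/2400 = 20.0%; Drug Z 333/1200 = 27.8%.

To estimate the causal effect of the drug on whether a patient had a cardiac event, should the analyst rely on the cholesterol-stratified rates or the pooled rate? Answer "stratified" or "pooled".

Within every cholesterol level Drug Z has the lower rate, yet pooled Drug W does — Simpson's reversal.
Cholesterol is recorded after the drug and is itself shifted by it — it sits on the causal path from drug to outcome. Conditioning on a mediator would strip out part of the effect we want; the pooled comparison gives the total causal effect.
Pooled: Drug W 20.0% vs Drug Z 27.8%; Drug W is lower overall.

pooled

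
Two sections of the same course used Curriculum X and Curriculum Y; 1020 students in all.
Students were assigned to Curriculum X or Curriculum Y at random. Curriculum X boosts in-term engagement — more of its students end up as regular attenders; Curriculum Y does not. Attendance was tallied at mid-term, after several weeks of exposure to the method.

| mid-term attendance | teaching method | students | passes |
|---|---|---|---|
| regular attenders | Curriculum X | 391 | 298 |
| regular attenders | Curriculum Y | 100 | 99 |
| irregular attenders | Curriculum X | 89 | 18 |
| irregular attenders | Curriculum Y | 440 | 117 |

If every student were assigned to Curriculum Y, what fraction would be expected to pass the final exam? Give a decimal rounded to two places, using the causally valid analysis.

0.40

Mid-term attendance is downstream of the teaching method. One should not condition on a consequence of treatment, so the overall rates are the right comparison.
So P(outcome | do(Curriculum Y)) is just the pooled rate for Curriculum Y: 216/540 = 0.400.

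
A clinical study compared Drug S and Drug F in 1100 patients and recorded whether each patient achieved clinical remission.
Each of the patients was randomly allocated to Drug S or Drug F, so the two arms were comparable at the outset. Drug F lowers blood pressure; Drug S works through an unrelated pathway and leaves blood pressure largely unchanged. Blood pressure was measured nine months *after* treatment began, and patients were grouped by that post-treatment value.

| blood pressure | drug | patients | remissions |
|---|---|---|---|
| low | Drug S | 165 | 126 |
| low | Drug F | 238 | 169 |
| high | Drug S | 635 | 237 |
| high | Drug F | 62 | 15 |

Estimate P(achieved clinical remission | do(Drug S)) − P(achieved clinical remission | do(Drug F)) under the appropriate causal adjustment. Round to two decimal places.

-0.16

Because the drug influences blood pressure, blood pressure is a post-treatment mediator, not a confounder. Stratifying on it would bias the estimate; the causal effect is the crude pooled difference.
The causal difference is the pooled difference: 0.454 − 0.613 = -0.160.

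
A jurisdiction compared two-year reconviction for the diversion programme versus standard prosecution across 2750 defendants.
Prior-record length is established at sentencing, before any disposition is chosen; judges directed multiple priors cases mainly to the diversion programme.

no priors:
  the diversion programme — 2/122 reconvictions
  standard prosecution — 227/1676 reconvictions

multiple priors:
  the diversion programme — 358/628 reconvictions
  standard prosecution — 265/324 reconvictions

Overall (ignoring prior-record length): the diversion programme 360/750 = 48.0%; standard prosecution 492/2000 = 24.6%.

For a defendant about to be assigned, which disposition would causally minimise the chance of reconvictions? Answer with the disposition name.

the diversion programme

the diversion programme is lower inside every prior-record length stratum but standard prosecution is lower in aggregate. Whether to stratify depends on how prior-record length relates to the disposition.
Prior-record length differs across dispositions for reasons unrelated to any effect of the disposition itself, and it separately predicts the outcome — a classic confounder. We must compare within prior-record length levels.
Within each level — no priors: 1.6% vs 13.5%; multiple priors: 57.0% vs 81.8% — the diversion programme is lower every time.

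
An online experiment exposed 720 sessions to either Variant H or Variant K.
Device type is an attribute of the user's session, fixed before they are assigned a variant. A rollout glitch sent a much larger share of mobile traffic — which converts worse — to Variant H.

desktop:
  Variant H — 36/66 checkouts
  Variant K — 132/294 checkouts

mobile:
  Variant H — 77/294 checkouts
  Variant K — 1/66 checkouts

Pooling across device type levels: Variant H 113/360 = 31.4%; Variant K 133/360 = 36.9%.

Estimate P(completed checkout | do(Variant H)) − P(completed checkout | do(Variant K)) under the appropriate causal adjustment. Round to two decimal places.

+0.17

Variant H is higher inside every device type stratum but Variant K is higher in aggregate. Whether to stratify depends on how device type relates to the variant.
Device type differs across variants for reasons unrelated to any effect of the variant itself, and it separately predicts the outcome — a classic confounder. We must compare within device type levels.
Adjusting over the population distribution of device type: 0.500·(0.545−0.449) + 0.500·(0.262−0.015) = +0.172.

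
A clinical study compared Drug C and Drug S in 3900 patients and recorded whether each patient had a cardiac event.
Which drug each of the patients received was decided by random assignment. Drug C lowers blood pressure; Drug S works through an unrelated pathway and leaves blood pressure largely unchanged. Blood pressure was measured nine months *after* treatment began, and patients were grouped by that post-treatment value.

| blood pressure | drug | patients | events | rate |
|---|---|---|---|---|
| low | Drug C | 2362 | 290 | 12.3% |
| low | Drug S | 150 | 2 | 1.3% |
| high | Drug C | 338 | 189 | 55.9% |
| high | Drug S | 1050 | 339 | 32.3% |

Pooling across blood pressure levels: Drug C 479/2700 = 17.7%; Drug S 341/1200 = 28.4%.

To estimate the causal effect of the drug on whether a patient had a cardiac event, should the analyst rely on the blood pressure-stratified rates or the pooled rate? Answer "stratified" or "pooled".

Blood pressure lies on the pathway drug → blood pressure → outcome, so adjusting for it blocks the indirect effect. For the total causal effect of drug, use the unadjusted pooled rates.
Pooled: Drug C 17.7% vs Drug S 28.4%; Drug C is lower overall.

pooled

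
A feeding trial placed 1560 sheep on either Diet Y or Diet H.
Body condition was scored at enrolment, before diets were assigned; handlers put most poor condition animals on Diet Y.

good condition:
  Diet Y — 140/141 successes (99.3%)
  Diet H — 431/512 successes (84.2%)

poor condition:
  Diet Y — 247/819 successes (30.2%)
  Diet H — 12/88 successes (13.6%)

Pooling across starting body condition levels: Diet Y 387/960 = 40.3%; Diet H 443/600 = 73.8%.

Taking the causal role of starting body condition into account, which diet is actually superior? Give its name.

Starting body condition differs across diets for reasons unrelated to any effect of the diet itself, and it separately predicts the outcome — a classic confounder. We must compare within starting body condition levels.
Within each level — good condition: 99.3% vs 84.2%; poor condition: 30.2% vs 13.6% — Diet Y is higher every time.

Diet Y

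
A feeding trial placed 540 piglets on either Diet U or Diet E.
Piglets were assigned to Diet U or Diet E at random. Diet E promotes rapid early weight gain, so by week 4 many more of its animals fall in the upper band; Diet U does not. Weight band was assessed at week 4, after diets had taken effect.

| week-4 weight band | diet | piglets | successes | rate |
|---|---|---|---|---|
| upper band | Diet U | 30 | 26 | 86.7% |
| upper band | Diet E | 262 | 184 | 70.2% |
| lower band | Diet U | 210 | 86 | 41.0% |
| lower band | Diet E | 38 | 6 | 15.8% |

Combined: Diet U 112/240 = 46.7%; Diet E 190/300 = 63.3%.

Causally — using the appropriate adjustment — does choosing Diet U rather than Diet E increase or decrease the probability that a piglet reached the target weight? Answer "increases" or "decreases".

decreases

Stratifying would compare diets among piglets the diets themselves sorted into week-4 weight band groups — a form of selection on an intermediate. The unconditioned pooled rates give the total causal effect.
Pooled: Diet U 46.7% vs Diet E 63.3%; Diet E is higher overall.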